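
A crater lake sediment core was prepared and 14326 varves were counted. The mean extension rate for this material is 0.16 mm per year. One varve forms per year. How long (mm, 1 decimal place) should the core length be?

The record spans 14326 years at 0.16 mm per year.
Length ≈ 0.16 × 14326 = 2292.2 mm.

2292.2 mm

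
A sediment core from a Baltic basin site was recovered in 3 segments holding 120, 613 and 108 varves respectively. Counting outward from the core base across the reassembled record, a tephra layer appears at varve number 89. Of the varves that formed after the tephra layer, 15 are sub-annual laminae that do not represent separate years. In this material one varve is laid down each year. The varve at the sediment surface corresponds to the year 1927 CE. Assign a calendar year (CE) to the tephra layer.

Total varves = 120 + 613 + 108 = 841.
The tephra layer sits at varve 89 from the core base, so 841 − 89 = 752 varves formed after it.
Excluding 15 false varves: 752 − 15 = 737.
1927 − 737 = 1190 CE.

1190 CE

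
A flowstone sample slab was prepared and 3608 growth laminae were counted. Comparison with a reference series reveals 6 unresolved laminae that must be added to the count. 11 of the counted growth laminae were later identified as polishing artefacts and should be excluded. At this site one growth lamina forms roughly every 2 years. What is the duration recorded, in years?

7206 years

After corrections the count is 3608 − 11 + 6 = 3603 growth laminae.
At 2 years per growth lamina, 3603 × 2 = 7206 years.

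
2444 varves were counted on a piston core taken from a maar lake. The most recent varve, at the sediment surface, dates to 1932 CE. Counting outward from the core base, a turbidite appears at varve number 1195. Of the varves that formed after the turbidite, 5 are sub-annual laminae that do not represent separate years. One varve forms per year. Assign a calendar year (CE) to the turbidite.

Between varve 1195 and the sediment surface there are 2444 − 1195 = 1249 varves.
1249 − 5 false = 1244 true varves after the turbidite.
The varve at the sediment surface is 1932 CE, so the turbidite dates to 1932 − 1244 = 688 CE.

688 CE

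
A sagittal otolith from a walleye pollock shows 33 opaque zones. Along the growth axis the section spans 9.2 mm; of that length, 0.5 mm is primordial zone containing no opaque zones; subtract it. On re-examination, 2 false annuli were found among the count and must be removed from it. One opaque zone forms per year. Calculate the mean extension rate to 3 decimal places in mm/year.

0.281 mm/year

Adjusted count: 33 − 2 = 31 opaque zones.
The growth record spans 9.2 − 0.5 = 8.7 mm.
Extension rate ≈ 8.7 / 31 = 0.281 mm/year.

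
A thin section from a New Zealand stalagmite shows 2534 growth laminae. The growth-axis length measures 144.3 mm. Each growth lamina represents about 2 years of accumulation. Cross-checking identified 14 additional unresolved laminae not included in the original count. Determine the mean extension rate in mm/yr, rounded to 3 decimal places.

After corrections the count is 2534 + 14 = 2548 growth laminae.
Multiplying by 2 years per growth lamina: 2548 × 2 = 5096 years.
144.3 mm over 5096 years gives 144.3 / 5096 ≈ 0.028 mm/yr.

0.028 mm/yr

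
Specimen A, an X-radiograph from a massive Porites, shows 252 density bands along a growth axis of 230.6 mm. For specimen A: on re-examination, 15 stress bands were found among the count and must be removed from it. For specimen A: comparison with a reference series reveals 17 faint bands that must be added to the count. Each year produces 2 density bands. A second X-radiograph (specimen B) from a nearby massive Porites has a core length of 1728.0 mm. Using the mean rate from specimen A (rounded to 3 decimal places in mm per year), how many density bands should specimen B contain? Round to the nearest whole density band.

Specimen A: correcting the raw count gives 252 − 15 + 17 = 254 true density bands.
Specimen A: with 2 density bands per year, 254 / 2 = 127 years.
A: Mean rate = 230.6 mm / 127 years ≈ 1.816 mm per year.
B spans 1728.0 / 1.816 = 951.54 years; at 2 density bands per year that is 951.54 × 2 ≈ 1903 density bands.

1903 density bands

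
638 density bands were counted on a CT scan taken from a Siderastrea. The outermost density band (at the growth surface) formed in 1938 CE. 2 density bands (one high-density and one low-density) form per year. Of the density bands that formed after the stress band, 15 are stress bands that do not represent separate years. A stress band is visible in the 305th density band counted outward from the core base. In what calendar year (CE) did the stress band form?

638 − 305 = 333 density bands lie beyond the stress band toward the growth surface.
Excluding 15 false density bands: 333 − 15 = 318.
With 2 density bands per year, 318 / 2 = 159 years.
Counting back 159 years from 1938 CE places the stress band in 1938 − 159 = 1779 CE.

1779 CE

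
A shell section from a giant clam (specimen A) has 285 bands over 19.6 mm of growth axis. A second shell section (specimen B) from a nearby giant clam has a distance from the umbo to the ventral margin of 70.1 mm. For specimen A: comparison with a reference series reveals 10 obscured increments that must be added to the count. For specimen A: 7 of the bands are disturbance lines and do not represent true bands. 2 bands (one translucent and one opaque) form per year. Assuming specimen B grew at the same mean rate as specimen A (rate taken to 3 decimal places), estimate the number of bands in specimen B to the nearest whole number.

1031 bands

Specimen A: correcting the raw count gives 285 − 7 + 10 = 288 true bands.
Specimen A: dividing by 2 bands per year: 288 / 2 = 144 years.
A: 19.6 mm over 144 years gives 19.6 / 144 ≈ 0.136 mm/yr.
For B, 70.1 / 0.136 = 515.44 years; at 2 bands per year that is 515.44 × 2 ≈ 1031 bands.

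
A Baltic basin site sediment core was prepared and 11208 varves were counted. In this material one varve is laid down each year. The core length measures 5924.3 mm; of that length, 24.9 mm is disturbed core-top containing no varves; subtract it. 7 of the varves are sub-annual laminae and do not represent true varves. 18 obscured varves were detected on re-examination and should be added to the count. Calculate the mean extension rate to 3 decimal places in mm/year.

0.526 mm/year

True varve count = 11208 − 7 + 18 = 11219.
Net length = 5924.3 − 24.9 = 5899.4 mm.
Extension rate ≈ 5899.4 / 11219 = 0.526 mm/year.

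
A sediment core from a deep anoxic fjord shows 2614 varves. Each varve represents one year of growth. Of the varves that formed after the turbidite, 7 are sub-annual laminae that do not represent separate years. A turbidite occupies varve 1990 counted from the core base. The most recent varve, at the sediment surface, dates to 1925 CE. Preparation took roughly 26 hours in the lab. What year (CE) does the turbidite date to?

1308 CE

Between varve 1990 and the sediment surface there are 2614 − 1990 = 624 varves.
624 − 7 false = 617 true varves after the turbidite.
The varve at the sediment surface is 1925 CE, so the turbidite dates to 1925 − 617 = 1308 CE.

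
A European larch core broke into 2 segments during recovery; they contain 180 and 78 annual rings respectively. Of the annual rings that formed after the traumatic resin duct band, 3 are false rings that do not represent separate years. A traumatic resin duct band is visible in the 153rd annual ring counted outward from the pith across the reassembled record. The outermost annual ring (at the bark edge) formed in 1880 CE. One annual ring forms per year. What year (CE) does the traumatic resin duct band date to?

1778 CE

Total annual rings = 180 + 78 = 258.
The traumatic resin duct band sits at annual ring 153 from the pith, so 258 − 153 = 105 annual rings formed after it.
Removing the 3 false annual rings leaves 105 − 3 = 102 true annual rings beyond the traumatic resin duct band.
The annual ring at the bark edge is 1880 CE, so the traumatic resin duct band dates to 1880 − 102 = 1778 CE.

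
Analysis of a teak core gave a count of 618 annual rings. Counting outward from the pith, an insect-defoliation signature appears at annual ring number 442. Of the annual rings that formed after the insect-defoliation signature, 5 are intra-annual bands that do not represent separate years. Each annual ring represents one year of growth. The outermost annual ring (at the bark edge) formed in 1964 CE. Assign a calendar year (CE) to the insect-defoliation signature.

1793 CE

The insect-defoliation signature sits at annual ring 442 from the pith, so 618 − 442 = 176 annual rings formed after it.
Removing the 5 false annual rings leaves 176 − 5 = 171 true annual rings beyond the insect-defoliation signature.
The annual ring at the bark edge is 1964 CE, so the insect-defoliation signature dates to 1964 − 171 = 1793 CE.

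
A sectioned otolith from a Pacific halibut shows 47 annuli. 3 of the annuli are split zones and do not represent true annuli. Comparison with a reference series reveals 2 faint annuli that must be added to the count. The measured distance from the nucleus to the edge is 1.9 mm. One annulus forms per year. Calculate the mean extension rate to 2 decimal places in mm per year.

0.04 mm per year

Correcting the raw count gives 47 − 3 + 2 = 46 true annuli.
Extension rate ≈ 1.9 / 46 = 0.04 mm per year.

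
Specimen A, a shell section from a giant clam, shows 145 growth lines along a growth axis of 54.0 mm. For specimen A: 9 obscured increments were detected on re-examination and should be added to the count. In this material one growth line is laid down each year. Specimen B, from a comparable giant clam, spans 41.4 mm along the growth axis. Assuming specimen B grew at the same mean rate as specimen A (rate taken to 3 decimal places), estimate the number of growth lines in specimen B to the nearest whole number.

118 growth lines

Specimen A: adjusted count: 145 + 9 = 154 growth lines.
A: Extension rate ≈ 54.0 / 154 = 0.351 mm per year.
Specimen B: 41.4 mm / 0.351 mm per year = 117.95 years ≈ 118 growth lines.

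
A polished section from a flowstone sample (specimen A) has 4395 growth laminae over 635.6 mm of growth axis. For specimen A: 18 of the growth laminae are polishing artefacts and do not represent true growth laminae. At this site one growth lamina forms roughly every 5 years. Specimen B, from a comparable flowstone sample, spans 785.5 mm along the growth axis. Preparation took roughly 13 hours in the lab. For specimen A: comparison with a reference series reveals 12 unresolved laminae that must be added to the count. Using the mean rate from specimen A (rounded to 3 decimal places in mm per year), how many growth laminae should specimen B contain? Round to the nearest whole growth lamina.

Specimen A: after corrections the count is 4395 − 18 + 12 = 4389 growth laminae.
Specimen A: multiplying by 5 years per growth lamina: 4389 × 5 = 21945 years.
A: Extension rate ≈ 635.6 / 21945 = 0.029 mm/yr.
For B, 785.5 / 0.029 = 27086.21 years; at 5 years per growth lamina that is 27086.21 / 5 ≈ 5417 growth laminae.

5417 growth laminae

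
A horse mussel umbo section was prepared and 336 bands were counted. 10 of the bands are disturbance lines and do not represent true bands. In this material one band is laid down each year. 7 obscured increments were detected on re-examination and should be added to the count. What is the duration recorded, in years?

333 years

Adjusted count: 336 − 10 + 7 = 333 bands.
At one band per year, that is 333 years.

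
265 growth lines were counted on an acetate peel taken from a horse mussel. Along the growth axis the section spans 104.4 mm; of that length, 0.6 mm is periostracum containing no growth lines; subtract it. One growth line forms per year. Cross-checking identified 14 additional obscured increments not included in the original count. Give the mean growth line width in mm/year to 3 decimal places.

0.372 mm/year

After corrections the count is 265 + 14 = 279 growth lines.
Removing the 0.6 mm offcut leaves 104.4 − 0.6 = 103.8 mm.
103.8 mm over 279 years gives 103.8 / 279 ≈ 0.372 mm/year.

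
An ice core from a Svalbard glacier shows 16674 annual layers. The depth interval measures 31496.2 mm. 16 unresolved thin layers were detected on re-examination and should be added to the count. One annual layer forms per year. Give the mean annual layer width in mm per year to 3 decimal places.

Adjusted count: 16674 + 16 = 16690 annual layers.
31496.2 mm over 16690 years gives 31496.2 / 16690 ≈ 1.887 mm per year.

1.887 mm per year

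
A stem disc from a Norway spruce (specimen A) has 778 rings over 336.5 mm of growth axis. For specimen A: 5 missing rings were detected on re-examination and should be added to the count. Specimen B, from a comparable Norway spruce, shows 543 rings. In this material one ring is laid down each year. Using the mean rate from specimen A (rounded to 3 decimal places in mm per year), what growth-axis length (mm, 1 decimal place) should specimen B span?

Specimen A: after corrections the count is 778 + 5 = 783 rings.
A: 336.5 mm over 783 years gives 336.5 / 783 ≈ 0.430 mm/yr.
B's length ≈ 0.430 × 543 = 233.5 mm.

233.5 mm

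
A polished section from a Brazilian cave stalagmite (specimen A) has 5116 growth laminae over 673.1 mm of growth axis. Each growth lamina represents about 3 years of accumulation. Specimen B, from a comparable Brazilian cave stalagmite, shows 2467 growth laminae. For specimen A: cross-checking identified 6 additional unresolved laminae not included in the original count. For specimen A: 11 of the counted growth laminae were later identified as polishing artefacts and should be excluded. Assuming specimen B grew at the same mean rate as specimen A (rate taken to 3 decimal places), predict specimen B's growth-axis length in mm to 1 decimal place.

Specimen A: true growth lamina count = 5116 − 11 + 6 = 5111.
Specimen A: at 3 years per growth lamina, 5111 × 3 = 15333 years.
A: 673.1 mm over 15333 years gives 673.1 / 15333 ≈ 0.044 mm per year.
Specimen B: 2467 growth laminae at 3 years each span 2467 × 3 = 7401 years. For B, 0.044 mm/year × 7401 years = 325.6 mm.

325.6 mm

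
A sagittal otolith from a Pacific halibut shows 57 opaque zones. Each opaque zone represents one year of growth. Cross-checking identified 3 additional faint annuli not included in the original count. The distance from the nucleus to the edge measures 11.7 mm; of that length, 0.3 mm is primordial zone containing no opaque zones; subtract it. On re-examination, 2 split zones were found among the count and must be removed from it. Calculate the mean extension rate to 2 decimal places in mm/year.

After corrections the count is 57 − 2 + 3 = 58 opaque zones.
The growth record spans 11.7 − 0.3 = 11.4 mm.
11.4 mm over 58 years gives 11.4 / 58 ≈ 0.20 mm/year.

0.20 mm/year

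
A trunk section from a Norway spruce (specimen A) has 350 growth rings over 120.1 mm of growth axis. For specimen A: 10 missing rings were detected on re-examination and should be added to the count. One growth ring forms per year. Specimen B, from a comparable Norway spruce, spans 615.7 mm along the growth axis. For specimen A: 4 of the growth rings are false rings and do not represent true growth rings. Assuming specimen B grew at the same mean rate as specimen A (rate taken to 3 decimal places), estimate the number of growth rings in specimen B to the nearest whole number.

Specimen A: adjusted count: 350 − 4 + 10 = 356 growth rings.
A: Mean rate = 120.1 mm / 356 years ≈ 0.337 mm/year.
B spans 615.7 / 0.337 = 1827.00 years ≈ 1827 growth rings.

1827 growth rings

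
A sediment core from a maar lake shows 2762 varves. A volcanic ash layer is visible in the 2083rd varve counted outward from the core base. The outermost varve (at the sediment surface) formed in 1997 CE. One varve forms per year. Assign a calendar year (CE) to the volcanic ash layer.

The volcanic ash layer sits at varve 2083 from the core base, so 2762 − 2083 = 679 varves formed after it.
1997 − 679 = 1318 CE.

1318 CE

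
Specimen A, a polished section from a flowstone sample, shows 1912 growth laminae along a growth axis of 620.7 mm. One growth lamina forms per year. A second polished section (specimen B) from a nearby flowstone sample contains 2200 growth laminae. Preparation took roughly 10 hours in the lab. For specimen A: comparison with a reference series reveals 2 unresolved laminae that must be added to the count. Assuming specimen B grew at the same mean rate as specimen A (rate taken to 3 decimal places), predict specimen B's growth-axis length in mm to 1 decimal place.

Specimen A: correcting the raw count gives 1912 + 2 = 1914 true growth laminae.
A: 620.7 mm over 1914 years gives 620.7 / 1914 ≈ 0.324 mm/yr.
Length of B = 0.324 × 2200 = 712.8 mm.

712.8 mm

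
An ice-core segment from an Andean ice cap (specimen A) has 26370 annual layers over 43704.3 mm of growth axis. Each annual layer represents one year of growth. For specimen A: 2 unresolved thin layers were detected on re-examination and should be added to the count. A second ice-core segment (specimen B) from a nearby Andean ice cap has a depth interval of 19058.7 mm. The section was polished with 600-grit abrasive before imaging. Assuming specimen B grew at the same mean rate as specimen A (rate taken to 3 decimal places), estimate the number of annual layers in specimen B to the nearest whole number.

Specimen A: adjusted count: 26370 + 2 = 26372 annual layers.
A: Extension rate ≈ 43704.3 / 26372 = 1.657 mm/year.
Specimen B: 19058.7 mm / 1.657 mm per year = 11501.93 years ≈ 11502 annual layers.

11502 annual layers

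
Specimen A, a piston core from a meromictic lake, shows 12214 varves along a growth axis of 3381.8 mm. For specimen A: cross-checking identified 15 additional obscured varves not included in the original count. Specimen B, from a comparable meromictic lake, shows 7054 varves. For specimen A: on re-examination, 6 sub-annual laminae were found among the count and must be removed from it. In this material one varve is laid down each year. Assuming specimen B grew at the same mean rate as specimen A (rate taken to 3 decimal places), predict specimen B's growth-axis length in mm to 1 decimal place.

Specimen A: adjusted count: 12214 − 6 + 15 = 12223 varves.
A: 3381.8 mm over 12223 years gives 3381.8 / 12223 ≈ 0.277 mm per year.
Length of B = 0.277 × 7054 = 1954.0 mm.

1954.0 mm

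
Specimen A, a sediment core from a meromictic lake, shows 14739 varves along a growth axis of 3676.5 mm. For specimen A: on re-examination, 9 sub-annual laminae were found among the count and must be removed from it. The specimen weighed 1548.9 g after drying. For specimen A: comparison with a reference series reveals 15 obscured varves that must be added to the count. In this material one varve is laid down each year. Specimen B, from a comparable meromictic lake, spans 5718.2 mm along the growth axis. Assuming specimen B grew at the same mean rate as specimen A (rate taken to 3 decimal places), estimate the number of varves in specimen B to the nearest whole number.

22965 varves

Specimen A: adjusted count: 14739 − 9 + 15 = 14745 varves.
A: Extension rate ≈ 3676.5 / 14745 = 0.249 mm per year.
Specimen B: 5718.2 mm / 0.249 mm per year = 22964.66 years ≈ 22965 varves.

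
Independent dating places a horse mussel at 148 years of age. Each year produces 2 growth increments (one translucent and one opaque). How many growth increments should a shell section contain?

296 growth increments

With 2 growth increments per year, 148 years would produce 148 × 2 = 296 growth increments.
So 296 growth increments should be present.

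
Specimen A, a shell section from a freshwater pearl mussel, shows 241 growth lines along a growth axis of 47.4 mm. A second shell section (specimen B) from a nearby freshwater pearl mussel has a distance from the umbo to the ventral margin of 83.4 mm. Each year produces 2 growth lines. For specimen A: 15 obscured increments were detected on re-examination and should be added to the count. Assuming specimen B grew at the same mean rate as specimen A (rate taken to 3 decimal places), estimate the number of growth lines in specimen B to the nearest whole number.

Specimen A: after corrections the count is 241 + 15 = 256 growth lines.
Specimen A: dividing by 2 growth lines per year: 256 / 2 = 128 years.
A: Mean rate = 47.4 mm / 128 years ≈ 0.370 mm/yr.
Specimen B: 83.4 mm / 0.370 mm per year = 225.41 years; at 2 growth lines per year that is 225.41 × 2 ≈ 451 growth lines.

451 growth lines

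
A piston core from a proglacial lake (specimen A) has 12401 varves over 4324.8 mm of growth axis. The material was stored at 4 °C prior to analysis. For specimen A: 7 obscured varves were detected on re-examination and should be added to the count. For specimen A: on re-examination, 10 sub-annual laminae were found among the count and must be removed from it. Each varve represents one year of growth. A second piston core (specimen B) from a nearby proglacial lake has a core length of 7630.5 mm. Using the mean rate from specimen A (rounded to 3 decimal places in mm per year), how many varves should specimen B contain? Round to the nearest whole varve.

Specimen A: after corrections the count is 12401 − 10 + 7 = 12398 varves.
A: Mean rate = 4324.8 mm / 12398 years ≈ 0.349 mm per year.
B spans 7630.5 / 0.349 = 21863.90 years ≈ 21864 varves.

21864 varves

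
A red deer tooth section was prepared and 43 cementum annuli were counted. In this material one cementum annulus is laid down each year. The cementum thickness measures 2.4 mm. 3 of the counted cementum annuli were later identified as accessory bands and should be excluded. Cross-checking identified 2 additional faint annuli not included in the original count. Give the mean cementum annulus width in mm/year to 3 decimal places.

0.057 mm/year

After corrections the count is 43 − 3 + 2 = 42 cementum annuli.
2.4 mm over 42 years gives 2.4 / 42 ≈ 0.057 mm/year.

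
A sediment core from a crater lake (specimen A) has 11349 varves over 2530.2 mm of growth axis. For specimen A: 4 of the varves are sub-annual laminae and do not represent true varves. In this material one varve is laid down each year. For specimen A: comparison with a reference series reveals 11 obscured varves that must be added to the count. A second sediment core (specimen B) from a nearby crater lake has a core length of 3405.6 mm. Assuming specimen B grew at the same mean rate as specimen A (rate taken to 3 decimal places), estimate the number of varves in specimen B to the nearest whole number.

15272 varves

Specimen A: correcting the raw count gives 11349 − 4 + 11 = 11356 true varves.
A: Mean rate = 2530.2 mm / 11356 years ≈ 0.223 mm/yr.
Specimen B: 3405.6 mm / 0.223 mm per year = 15271.75 years ≈ 15272 varves.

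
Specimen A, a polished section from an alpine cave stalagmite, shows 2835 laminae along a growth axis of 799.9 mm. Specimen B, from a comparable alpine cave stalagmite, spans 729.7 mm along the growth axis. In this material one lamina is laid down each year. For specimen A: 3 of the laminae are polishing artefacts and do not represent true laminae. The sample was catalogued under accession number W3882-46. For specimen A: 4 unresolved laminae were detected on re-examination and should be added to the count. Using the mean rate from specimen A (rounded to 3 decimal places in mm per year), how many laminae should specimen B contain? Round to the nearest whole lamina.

Specimen A: adjusted count: 2835 − 3 + 4 = 2836 laminae.
A: Mean rate = 799.9 mm / 2836 years ≈ 0.282 mm/yr.
B spans 729.7 / 0.282 = 2587.59 years ≈ 2588 laminae.

2588 laminae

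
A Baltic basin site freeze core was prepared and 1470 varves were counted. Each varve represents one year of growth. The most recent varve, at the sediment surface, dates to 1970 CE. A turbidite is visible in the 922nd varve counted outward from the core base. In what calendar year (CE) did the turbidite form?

1422 CE

1470 − 922 = 548 varves lie beyond the turbidite toward the sediment surface.
1970 − 548 = 1422 CE.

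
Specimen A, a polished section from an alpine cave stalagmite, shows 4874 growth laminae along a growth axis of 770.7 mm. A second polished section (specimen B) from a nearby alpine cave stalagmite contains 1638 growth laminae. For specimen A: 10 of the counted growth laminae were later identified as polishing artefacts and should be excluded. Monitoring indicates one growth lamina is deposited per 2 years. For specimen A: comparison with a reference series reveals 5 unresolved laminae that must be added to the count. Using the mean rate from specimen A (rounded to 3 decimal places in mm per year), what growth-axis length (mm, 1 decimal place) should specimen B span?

Specimen A: true growth lamina count = 4874 − 10 + 5 = 4869.
Specimen A: multiplying by 2 years per growth lamina: 4869 × 2 = 9738 years.
A: Mean rate = 770.7 mm / 9738 years ≈ 0.079 mm/year.
Specimen B: at 2 years per growth lamina, 1638 × 2 = 3276 years. For B, 0.079 mm/year × 3276 years = 258.8 mm.

258.8 mm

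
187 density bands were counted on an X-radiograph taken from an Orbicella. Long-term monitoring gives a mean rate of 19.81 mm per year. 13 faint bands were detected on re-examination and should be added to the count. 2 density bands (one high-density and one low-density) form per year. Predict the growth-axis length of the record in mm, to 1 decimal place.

True density band count = 187 + 13 = 200.
Dividing by 2 density bands per year: 200 / 2 = 100 years.
100 years at 19.81 mm/year gives 19.81 × 100 = 1981.0 mm.

1981.0 mm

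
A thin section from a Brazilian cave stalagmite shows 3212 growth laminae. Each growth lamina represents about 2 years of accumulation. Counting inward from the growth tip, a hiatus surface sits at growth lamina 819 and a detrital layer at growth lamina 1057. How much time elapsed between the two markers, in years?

Separation: 1057 − 819 = 238 growth laminae.
Multiplying by 2 years per growth lamina: 238 × 2 = 476 years.

476 years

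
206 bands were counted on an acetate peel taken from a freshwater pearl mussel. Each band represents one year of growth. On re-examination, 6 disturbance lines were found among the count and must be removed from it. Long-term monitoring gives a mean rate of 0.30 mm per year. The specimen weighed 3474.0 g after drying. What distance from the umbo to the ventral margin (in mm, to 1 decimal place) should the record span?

60.0 mm

Adjusted count: 206 − 6 = 200 bands.
Length ≈ 0.30 × 200 = 60.0 mm.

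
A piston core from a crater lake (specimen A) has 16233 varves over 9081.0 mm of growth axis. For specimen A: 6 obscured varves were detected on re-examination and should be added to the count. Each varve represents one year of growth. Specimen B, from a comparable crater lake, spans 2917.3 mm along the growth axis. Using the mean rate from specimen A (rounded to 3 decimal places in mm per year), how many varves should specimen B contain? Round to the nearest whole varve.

5219 varves

Specimen A: adjusted count: 16233 + 6 = 16239 varves.
A: Mean rate = 9081.0 mm / 16239 years ≈ 0.559 mm/year.
Specimen B: 2917.3 mm / 0.559 mm per year = 5218.78 years ≈ 5219 varves.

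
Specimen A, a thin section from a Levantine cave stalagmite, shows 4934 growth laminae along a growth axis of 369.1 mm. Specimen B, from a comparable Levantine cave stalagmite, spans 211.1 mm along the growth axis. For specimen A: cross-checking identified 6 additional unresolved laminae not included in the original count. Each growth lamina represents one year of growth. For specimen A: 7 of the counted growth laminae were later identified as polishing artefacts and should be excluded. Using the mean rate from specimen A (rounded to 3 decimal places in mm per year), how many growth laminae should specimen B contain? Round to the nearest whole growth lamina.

2815 growth laminae

Specimen A: adjusted count: 4934 − 7 + 6 = 4933 growth laminae.
A: Extension rate ≈ 369.1 / 4933 = 0.075 mm per year.
Specimen B: 211.1 mm / 0.075 mm per year = 2814.67 years ≈ 2815 growth laminae.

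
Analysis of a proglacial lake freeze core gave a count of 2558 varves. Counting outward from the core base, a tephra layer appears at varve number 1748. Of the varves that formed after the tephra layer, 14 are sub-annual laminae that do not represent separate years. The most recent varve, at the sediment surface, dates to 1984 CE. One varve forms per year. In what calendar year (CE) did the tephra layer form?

1188 CE

The tephra layer sits at varve 1748 from the core base, so 2558 − 1748 = 810 varves formed after it.
Removing the 14 false varves leaves 810 − 14 = 796 true varves beyond the tephra layer.
1984 − 796 = 1188 CE.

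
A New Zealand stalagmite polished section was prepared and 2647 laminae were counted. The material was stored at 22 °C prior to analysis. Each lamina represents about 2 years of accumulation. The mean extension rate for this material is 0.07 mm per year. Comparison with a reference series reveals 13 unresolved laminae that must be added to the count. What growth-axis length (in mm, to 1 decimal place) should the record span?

372.4 mm

Adjusted count: 2647 + 13 = 2660 laminae.
At 2 years per lamina, 2660 × 2 = 5320 years.
5320 years at 0.07 mm/year gives 0.07 × 5320 = 372.4 mm.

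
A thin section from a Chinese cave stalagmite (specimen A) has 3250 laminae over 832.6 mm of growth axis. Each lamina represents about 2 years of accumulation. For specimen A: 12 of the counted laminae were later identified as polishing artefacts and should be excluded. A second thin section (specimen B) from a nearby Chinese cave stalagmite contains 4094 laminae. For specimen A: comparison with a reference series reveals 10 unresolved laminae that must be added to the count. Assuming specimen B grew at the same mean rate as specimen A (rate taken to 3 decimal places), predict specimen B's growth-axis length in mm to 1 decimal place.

1048.1 mm

Specimen A: true lamina count = 3250 − 12 + 10 = 3248.
Specimen A: multiplying by 2 years per lamina: 3248 × 2 = 6496 years.
A: 832.6 mm over 6496 years gives 832.6 / 6496 ≈ 0.128 mm per year.
Specimen B: multiplying by 2 years per lamina: 4094 × 2 = 8188 years. Length of B = 0.128 × 8188 = 1048.1 mm.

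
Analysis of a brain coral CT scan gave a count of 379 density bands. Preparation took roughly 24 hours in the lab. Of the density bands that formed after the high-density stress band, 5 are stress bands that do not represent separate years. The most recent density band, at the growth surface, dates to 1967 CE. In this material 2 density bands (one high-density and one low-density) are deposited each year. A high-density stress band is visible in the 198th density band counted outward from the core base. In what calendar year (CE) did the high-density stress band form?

1879 CE

Between density band 198 and the growth surface there are 379 − 198 = 181 density bands.
181 − 5 false = 176 true density bands after the high-density stress band.
Dividing by 2 density bands per year: 176 / 2 = 88 years.
The density band at the growth surface is 1967 CE, so the high-density stress band dates to 1967 − 88 = 1879 CE.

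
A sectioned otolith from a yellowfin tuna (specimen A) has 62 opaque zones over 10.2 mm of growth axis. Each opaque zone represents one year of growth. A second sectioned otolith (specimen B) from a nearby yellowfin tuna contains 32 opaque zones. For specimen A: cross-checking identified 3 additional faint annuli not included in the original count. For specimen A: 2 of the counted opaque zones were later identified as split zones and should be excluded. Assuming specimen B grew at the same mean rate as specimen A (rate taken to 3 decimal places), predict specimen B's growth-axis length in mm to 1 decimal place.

Specimen A: adjusted count: 62 − 2 + 3 = 63 opaque zones.
A: 10.2 mm over 63 years gives 10.2 / 63 ≈ 0.162 mm per year.
Length of B = 0.162 × 32 = 5.2 mm.

5.2 mm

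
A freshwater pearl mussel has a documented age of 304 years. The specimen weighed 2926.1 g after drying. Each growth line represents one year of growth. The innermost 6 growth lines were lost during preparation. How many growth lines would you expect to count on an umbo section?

298 growth lines

Expected growth lines over 304 years: 304.
Less the 6 uncaptured growth lines: 304 − 6 = 298.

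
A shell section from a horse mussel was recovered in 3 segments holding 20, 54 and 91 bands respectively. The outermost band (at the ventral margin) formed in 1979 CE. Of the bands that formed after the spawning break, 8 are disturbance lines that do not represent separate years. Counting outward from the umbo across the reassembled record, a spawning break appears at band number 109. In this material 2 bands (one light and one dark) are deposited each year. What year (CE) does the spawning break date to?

Total bands = 20 + 54 + 91 = 165.
165 − 109 = 56 bands lie beyond the spawning break toward the ventral margin.
Excluding 8 false bands: 56 − 8 = 48.
Dividing by 2 bands per year: 48 / 2 = 24 years.
1979 − 24 = 1955 CE.

1955 CE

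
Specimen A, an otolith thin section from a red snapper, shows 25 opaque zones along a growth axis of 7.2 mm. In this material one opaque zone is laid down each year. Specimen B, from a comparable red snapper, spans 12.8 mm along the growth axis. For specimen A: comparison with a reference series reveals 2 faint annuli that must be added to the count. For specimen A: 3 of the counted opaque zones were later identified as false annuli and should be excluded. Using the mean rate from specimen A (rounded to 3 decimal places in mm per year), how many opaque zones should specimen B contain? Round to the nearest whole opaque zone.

43 opaque zones

Specimen A: adjusted count: 25 − 3 + 2 = 24 opaque zones.
A: 7.2 mm over 24 years gives 7.2 / 24 ≈ 0.300 mm per year.
B spans 12.8 / 0.300 = 42.67 years ≈ 43 opaque zones.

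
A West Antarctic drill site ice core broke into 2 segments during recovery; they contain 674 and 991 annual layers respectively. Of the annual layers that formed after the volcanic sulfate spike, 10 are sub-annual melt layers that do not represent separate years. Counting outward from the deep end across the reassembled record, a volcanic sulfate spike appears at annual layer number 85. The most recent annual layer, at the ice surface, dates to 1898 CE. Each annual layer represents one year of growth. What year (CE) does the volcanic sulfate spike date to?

328 CE

Total annual layers = 674 + 991 = 1665.
Between annual layer 85 and the ice surface there are 1665 − 85 = 1580 annual layers.
Excluding 10 false annual layers: 1580 − 10 = 1570.
Counting back 1570 years from 1898 CE places the volcanic sulfate spike in 1898 − 1570 = 328 CE.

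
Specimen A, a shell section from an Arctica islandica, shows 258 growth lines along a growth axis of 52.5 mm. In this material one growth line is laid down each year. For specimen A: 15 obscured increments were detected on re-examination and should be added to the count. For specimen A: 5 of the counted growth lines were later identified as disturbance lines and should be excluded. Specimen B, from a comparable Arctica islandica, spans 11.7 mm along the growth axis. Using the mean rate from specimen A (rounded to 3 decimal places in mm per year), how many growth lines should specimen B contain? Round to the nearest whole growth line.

Specimen A: correcting the raw count gives 258 − 5 + 15 = 268 true growth lines.
A: 52.5 mm over 268 years gives 52.5 / 268 ≈ 0.196 mm/year.
B spans 11.7 / 0.196 = 59.69 years ≈ 60 growth lines.

60 growth lines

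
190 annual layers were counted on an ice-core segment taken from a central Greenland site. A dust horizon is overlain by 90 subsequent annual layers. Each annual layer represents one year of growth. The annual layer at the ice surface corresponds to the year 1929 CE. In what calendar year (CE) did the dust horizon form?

1839 CE

There are 90 annual layers younger than the dust horizon.
Counting back 90 years from 1929 CE places the dust horizon in 1929 − 90 = 1839 CE.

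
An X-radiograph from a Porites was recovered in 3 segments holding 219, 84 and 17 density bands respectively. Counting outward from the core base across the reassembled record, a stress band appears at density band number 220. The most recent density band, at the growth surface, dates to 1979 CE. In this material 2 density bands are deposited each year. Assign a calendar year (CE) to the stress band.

1929 CE

Total density bands = 219 + 84 + 17 = 320.
320 − 220 = 100 density bands lie beyond the stress band toward the growth surface.
Dividing by 2 density bands per year: 100 / 2 = 50 years.
The density band at the growth surface is 1979 CE, so the stress band dates to 1979 − 50 = 1929 CE.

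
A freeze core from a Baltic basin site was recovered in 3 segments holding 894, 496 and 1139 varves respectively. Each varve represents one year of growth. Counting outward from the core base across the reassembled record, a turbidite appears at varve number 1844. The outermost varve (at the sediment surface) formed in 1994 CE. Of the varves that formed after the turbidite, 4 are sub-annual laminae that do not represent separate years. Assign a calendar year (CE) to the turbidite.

Total varves = 894 + 496 + 1139 = 2529.
Between varve 1844 and the sediment surface there are 2529 − 1844 = 685 varves.
Removing the 4 false varves leaves 685 − 4 = 681 true varves beyond the turbidite.
The varve at the sediment surface is 1994 CE, so the turbidite dates to 1994 − 681 = 1313 CE.

1313 CE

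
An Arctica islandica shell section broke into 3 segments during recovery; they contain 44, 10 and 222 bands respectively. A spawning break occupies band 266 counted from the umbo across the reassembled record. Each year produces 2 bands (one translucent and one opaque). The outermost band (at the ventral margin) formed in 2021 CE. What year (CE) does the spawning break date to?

2016 CE

Total bands = 44 + 10 + 222 = 276.
Between band 266 and the ventral margin there are 276 − 266 = 10 bands.
Dividing by 2 bands per year: 10 / 2 = 5 years.
2021 − 5 = 2016 CE.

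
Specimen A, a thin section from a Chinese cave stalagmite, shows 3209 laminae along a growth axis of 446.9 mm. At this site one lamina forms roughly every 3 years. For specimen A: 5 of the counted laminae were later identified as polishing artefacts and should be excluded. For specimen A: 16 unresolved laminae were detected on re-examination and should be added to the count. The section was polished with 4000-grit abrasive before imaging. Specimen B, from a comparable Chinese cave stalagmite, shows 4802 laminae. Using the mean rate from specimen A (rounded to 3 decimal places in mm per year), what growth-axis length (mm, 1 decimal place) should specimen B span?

Specimen A: after corrections the count is 3209 − 5 + 16 = 3220 laminae.
Specimen A: 3220 laminae at 3 years each span 3220 × 3 = 9660 years.
A: Mean rate = 446.9 mm / 9660 years ≈ 0.046 mm per year.
Specimen B: multiplying by 3 years per lamina: 4802 × 3 = 14406 years. Length of B = 0.046 × 14406 = 662.7 mm.

662.7 mm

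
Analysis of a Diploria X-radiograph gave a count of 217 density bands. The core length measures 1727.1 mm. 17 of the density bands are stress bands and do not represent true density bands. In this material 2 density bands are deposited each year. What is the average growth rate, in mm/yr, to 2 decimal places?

After corrections the count is 217 − 17 = 200 density bands.
Dividing by 2 density bands per year: 200 / 2 = 100 years.
Mean rate = 1727.1 mm / 100 years ≈ 17.27 mm/yr.

17.27 mm/yr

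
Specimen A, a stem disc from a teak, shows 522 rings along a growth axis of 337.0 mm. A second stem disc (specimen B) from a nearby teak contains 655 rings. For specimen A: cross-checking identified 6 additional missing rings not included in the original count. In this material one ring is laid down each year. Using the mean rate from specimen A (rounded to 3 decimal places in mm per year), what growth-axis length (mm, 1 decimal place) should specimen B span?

Specimen A: adjusted count: 522 + 6 = 528 rings.
A: 337.0 mm over 528 years gives 337.0 / 528 ≈ 0.638 mm/yr.
Length of B = 0.638 × 655 = 417.9 mm.

417.9 mm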